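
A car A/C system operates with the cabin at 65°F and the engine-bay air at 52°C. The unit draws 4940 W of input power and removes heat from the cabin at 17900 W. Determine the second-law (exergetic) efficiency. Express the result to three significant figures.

0.419

COP_actual = Q̇_C/Ẇ = 17900/4940 = 3.623.
In absolute terms T_C = 291.48 K and T_H = 325.15 K, so ΔT = 33.67 K.
COP_Carnot = T_C/ΔT = 291.48/33.67 = 8.658.
η_II = COP_actual/COP_Carnot = 3.623/8.658 = 0.4185.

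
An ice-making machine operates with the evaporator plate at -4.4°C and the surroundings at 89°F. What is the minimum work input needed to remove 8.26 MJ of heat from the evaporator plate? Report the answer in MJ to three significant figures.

1.11 MJ

In absolute terms T_C = 268.75 K and T_H = 304.82 K, so ΔT = 36.07 K.
The reversible limit is COP_R = T_C/ΔT = 7.451, so W_min = Q_C/COP = Q_C·ΔT/T_C.
W_min = 8.260 × 36.07/268.75 = 1.109 MJ.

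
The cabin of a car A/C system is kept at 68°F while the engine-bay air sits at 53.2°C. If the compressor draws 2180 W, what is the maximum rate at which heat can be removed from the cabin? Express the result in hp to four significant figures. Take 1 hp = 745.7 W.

In absolute terms T_C = 293.15 K and T_H = 326.35 K, so ΔT = 33.20 K.
COP_Carnot = T_C/ΔT = 293.15/33.20 = 8.830.
Q̇_max = COP_Carnot × Ẇ = 8.830 × 2180 W = 19250 W = 25.81 hp.

25.81 hp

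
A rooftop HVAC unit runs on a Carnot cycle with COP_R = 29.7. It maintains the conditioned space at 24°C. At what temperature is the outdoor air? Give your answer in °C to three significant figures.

34.0 °C

COP_R = T_C/(T_H − T_C) gives T_H − T_C = T_C/COP.
With T_C = 297.15 K, T_H = 297.15 × (1 + 1/29.7) = 307.16 K.
Converting, 307.16 K = 34.01°C.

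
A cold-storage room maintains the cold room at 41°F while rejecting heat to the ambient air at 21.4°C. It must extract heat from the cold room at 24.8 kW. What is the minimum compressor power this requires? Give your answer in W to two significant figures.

In absolute terms T_C = 278.15 K and T_H = 294.55 K, so ΔT = 16.40 K.
COP_Carnot = T_C/ΔT = 278.15/16.40 = 16.96.
Ẇ_min = Q̇/COP_Carnot = 24.80/16.96 = 1.462 kW = 1462 W.

1500 W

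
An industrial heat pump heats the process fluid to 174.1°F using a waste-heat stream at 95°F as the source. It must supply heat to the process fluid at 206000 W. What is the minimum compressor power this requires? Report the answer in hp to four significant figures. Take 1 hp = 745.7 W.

In absolute terms T_C = 308.15 K and T_H = 352.09 K, so ΔT = 43.94 K.
COP_Carnot = T_H/ΔT = 352.09/43.94 = 8.012.
Ẇ_min = Q̇/COP_Carnot = 206000/8.012 = 25710 W = 34.48 hp.

34.48 hp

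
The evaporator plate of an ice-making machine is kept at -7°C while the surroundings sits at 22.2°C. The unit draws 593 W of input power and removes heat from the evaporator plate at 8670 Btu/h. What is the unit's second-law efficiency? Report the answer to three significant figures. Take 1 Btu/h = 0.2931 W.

0.470

Converting, Q̇_C = 8670 Btu/h = 2541 W, so COP_actual = Q̇_C/Ẇ = 2541/593.0 = 4.285.
In absolute terms T_C = 266.15 K and T_H = 295.35 K, so ΔT = 29.20 K.
COP_Carnot = T_C/ΔT = 266.15/29.20 = 9.115.
η_II = COP_actual/COP_Carnot = 4.285/9.115 = 0.4702.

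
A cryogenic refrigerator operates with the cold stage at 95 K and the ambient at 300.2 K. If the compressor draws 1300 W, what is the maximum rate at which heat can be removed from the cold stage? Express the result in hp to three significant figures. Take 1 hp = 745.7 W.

0.807 hp

The reservoir spacing is ΔT = 300.2 − 95 = 205.2 K.
COP_Carnot = T_C/ΔT = 95.00/205.2 = 0.4630.
Q̇_max = COP_Carnot × Ẇ = 0.4630 × 1300 W = 601.9 W = 0.8071 hp.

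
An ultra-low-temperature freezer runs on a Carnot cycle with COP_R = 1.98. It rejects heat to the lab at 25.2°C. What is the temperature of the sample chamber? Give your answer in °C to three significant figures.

For a Carnot refrigerator COP_R = T_C/(T_H − T_C), so T_C = COP·T_H/(1 + COP).
With T_H = 298.35 K, T_C = 1.98 × 298.35/2.980 = 198.23 K.
Converting, 198.23 K = -74.92°C.

-74.9 °C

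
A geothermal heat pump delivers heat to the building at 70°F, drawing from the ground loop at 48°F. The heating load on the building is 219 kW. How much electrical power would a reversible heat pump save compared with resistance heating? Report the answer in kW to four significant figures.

209.9 kW

In absolute terms T_C = 282.04 K and T_H = 294.26 K, so ΔT = 12.22 K.
COP_Carnot = T_H/ΔT = 294.26/12.22 = 24.08.
Resistance heating needs Ẇ_res = Q̇_H = 219.0 kW; the reversible heat pump needs only Ẇ_hp = Q̇_H/COP = 9.096 kW.
Saving = 219.0 − 9.096 = 209.9 kW.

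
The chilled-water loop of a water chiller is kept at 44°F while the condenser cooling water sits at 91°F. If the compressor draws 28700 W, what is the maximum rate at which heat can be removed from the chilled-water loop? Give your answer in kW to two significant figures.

310 kW

In absolute terms T_C = 279.82 K and T_H = 305.93 K, so ΔT = 26.11 K.
COP_Carnot = T_C/ΔT = 279.82/26.11 = 10.72.
Q̇_max = COP_Carnot × Ẇ = 10.72 × 28700 W = 307600 W = 307.6 kW.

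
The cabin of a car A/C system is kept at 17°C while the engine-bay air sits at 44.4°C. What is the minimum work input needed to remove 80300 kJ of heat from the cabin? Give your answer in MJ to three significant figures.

In absolute terms T_C = 290.15 K and T_H = 317.55 K, so ΔT = 27.40 K.
The reversible limit is COP_R = T_C/ΔT = 10.59, so W_min = Q_C/COP = Q_C·ΔT/T_C.
W_min = 80300 × 27.40/290.15 = 7583 kJ = 7.583 MJ.

7.58 MJ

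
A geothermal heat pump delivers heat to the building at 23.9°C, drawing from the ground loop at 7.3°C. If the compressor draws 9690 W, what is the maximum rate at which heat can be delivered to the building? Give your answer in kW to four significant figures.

In absolute terms T_C = 280.45 K and T_H = 297.05 K, so ΔT = 16.60 K.
COP_Carnot = T_H/ΔT = 297.05/16.60 = 17.89.
Q̇_max = COP_Carnot × Ẇ = 17.89 × 9690 W = 173400 W = 173.4 kW.

173.4 kW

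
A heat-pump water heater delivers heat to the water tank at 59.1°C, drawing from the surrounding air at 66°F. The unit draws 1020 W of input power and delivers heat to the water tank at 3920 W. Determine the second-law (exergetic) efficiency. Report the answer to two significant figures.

0.47

COP_actual = Q̇_H/Ẇ = 3920/1020 = 3.843.
In absolute terms T_C = 292.04 K and T_H = 332.25 K, so ΔT = 40.21 K.
COP_Carnot = T_H/ΔT = 332.25/40.21 = 8.263.
η_II = COP_actual/COP_Carnot = 3.843/8.263 = 0.4651.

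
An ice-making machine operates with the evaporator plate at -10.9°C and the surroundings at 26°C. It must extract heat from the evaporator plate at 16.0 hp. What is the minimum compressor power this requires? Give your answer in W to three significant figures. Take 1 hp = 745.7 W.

1680 W

In absolute terms T_C = 262.25 K and T_H = 299.15 K, so ΔT = 36.90 K.
COP_Carnot = T_C/ΔT = 262.25/36.90 = 7.107.
Ẇ_min = Q̇/COP_Carnot = 16.00/7.107 = 2.251 hp = 1679 W.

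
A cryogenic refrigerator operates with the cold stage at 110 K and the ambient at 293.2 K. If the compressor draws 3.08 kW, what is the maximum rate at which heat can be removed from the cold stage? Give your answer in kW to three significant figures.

The reservoir spacing is ΔT = 293.2 − 110 = 183.2 K.
COP_Carnot = T_C/ΔT = 110.00/183.2 = 0.6004.
Q̇_max = COP_Carnot × Ẇ = 0.6004 × 3.080 kW = 1.849 kW.

1.85 kW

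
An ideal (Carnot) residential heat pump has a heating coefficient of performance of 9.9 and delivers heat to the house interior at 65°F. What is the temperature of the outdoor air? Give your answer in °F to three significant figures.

12.0 °F

COP_HP = T_H/(T_H − T_C) gives T_H − T_C = T_H/COP.
With T_H = 291.48 K, T_C = 291.48 × (1 − 1/9.9) = 262.04 K.
Converting, 262.04 K = 12.00°F.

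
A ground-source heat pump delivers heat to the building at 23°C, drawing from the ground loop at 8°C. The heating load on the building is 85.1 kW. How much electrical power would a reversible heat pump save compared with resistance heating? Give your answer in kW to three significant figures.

80.8 kW

In absolute terms T_C = 281.15 K and T_H = 296.15 K, so ΔT = 15.00 K.
COP_Carnot = T_H/ΔT = 296.15/15.00 = 19.74.
Resistance heating needs Ẇ_res = Q̇_H = 85.10 kW; the reversible heat pump needs only Ẇ_hp = Q̇_H/COP = 4.310 kW.
Saving = 85.10 − 4.310 = 80.79 kW.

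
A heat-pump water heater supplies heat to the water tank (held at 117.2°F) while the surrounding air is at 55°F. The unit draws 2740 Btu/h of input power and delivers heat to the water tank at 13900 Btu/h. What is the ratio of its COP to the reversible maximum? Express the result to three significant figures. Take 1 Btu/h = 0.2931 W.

0.547

COP_actual = Q̇_H/Ẇ = 13900/2740 = 5.073.
In absolute terms T_C = 285.93 K and T_H = 320.48 K, so ΔT = 34.56 K.
COP_Carnot = T_H/ΔT = 320.48/34.56 = 9.274.
η_II = COP_actual/COP_Carnot = 5.073/9.274 = 0.5470.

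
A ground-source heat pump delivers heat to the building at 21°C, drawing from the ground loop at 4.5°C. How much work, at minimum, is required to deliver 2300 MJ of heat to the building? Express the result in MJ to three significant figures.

129 MJ

In absolute terms T_C = 277.65 K and T_H = 294.15 K, so ΔT = 16.50 K.
The reversible limit is COP_HP = T_H/ΔT = 17.83, so W_min = Q_H/COP = Q_H·ΔT/T_H.
W_min = 2300 × 16.50/294.15 = 129.0 MJ.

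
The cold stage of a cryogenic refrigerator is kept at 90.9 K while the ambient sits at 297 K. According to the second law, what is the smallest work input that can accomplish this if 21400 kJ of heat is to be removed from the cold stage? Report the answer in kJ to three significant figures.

48500 kJ

The reservoir spacing is ΔT = 297 − 90.9 = 206.1 K.
The reversible limit is COP_R = T_C/ΔT = 0.4410, so W_min = Q_C/COP = Q_C·ΔT/T_C.
W_min = 21400 × 206.1/90.90 = 48520 kJ.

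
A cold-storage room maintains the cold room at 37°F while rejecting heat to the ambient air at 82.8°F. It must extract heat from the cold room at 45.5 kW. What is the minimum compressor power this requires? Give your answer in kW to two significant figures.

4.2 kW

In absolute terms T_C = 275.93 K and T_H = 301.37 K, so ΔT = 25.44 K.
COP_Carnot = T_C/ΔT = 275.93/25.44 = 10.84.
Ẇ_min = Q̇/COP_Carnot = 45.50/10.84 = 4.196 kW.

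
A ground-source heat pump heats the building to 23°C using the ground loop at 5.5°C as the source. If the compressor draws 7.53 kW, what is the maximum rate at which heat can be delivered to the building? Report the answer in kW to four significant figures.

In absolute terms T_C = 278.65 K and T_H = 296.15 K, so ΔT = 17.50 K.
COP_Carnot = T_H/ΔT = 296.15/17.50 = 16.92.
Q̇_max = COP_Carnot × Ẇ = 16.92 × 7.530 kW = 127.4 kW.

127.4 kW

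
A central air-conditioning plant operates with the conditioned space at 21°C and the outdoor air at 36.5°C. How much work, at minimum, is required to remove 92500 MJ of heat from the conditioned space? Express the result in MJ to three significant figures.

4870 MJ

In absolute terms T_C = 294.15 K and T_H = 309.65 K, so ΔT = 15.50 K.
The reversible limit is COP_R = T_C/ΔT = 18.98, so W_min = Q_C/COP = Q_C·ΔT/T_C.
W_min = 92500 × 15.50/294.15 = 4874 MJ.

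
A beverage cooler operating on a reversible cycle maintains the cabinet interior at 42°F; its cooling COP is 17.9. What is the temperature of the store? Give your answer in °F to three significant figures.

70.0 °F

COP_R = T_C/(T_H − T_C) gives T_H − T_C = T_C/COP.
With T_C = 278.71 K, T_H = 278.71 × (1 + 1/17.9) = 294.28 K.
Converting, 294.28 K = 70.03°F.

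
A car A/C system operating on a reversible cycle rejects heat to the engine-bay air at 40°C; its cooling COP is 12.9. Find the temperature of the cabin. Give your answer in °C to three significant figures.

For a Carnot refrigerator COP_R = T_C/(T_H − T_C), so T_C = COP·T_H/(1 + COP).
With T_H = 313.15 K, T_C = 12.9 × 313.15/13.90 = 290.62 K.
Converting, 290.62 K = 17.47°C.

17.5 °C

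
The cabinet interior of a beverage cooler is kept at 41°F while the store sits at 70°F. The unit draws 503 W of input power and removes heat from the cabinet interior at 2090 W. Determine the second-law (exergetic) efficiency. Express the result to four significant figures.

0.2407

COP_actual = Q̇_C/Ẇ = 2090/503.0 = 4.155.
In absolute terms T_C = 278.15 K and T_H = 294.26 K, so ΔT = 16.11 K.
COP_Carnot = T_C/ΔT = 278.15/16.11 = 17.26.
η_II = COP_actual/COP_Carnot = 4.155/17.26 = 0.2407.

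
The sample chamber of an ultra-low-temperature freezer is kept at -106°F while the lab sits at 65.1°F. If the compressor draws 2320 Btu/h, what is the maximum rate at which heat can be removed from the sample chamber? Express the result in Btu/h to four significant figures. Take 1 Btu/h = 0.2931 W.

4796 Btu/h

In absolute terms T_C = 196.48 K and T_H = 291.54 K, so ΔT = 95.06 K.
COP_Carnot = T_C/ΔT = 196.48/95.06 = 2.067.
Q̇_max = COP_Carnot × Ẇ = 2.067 × 2320 Btu/h = 4796 Btu/h.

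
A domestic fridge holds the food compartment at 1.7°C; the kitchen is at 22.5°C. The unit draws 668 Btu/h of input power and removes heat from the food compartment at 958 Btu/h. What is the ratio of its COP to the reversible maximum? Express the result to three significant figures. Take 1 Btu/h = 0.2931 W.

COP_actual = Q̇_C/Ẇ = 958.0/668.0 = 1.434.
In absolute terms T_C = 274.85 K and T_H = 295.65 K, so ΔT = 20.80 K.
COP_Carnot = T_C/ΔT = 274.85/20.80 = 13.21.
η_II = COP_actual/COP_Carnot = 1.434/13.21 = 0.1085.

0.109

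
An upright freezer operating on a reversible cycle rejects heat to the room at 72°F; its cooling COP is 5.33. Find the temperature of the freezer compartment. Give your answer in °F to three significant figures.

-12.0 °F

For a Carnot refrigerator COP_R = T_C/(T_H − T_C), so T_C = COP·T_H/(1 + COP).
With T_H = 295.37 K, T_C = 5.33 × 295.37/6.330 = 248.71 K.
Converting, 248.71 K = -11.99°F.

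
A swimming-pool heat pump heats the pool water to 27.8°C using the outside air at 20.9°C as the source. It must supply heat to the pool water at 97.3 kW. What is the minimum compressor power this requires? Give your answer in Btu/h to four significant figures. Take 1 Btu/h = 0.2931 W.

7611 Btu/h

In absolute terms T_C = 294.05 K and T_H = 300.95 K, so ΔT = 6.900 K.
COP_Carnot = T_H/ΔT = 300.95/6.900 = 43.62.
Ẇ_min = Q̇/COP_Carnot = 97.30/43.62 = 2.231 kW = 7611 Btu/h.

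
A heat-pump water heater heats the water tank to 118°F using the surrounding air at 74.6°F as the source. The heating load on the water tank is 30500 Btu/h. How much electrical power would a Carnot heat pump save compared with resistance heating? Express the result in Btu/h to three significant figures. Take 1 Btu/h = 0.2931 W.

In absolute terms T_C = 296.82 K and T_H = 320.93 K, so ΔT = 24.11 K.
COP_Carnot = T_H/ΔT = 320.93/24.11 = 13.31.
Resistance heating needs Ẇ_res = Q̇_H = 30500 Btu/h; the reversible heat pump needs only Ẇ_hp = Q̇_H/COP = 2291 Btu/h.
Saving = 30500 − 2291 = 28210 Btu/h.

28200 Btu/h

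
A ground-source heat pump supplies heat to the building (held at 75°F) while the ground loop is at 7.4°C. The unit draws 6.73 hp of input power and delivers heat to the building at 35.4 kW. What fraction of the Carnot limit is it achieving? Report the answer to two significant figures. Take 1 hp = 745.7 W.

0.39

Converting, Q̇_H = 35.40 kW = 47.47 hp, so COP_actual = Q̇_H/Ẇ = 47.47/6.730 = 7.054.
In absolute terms T_C = 280.55 K and T_H = 297.04 K, so ΔT = 16.49 K.
COP_Carnot = T_H/ΔT = 297.04/16.49 = 18.01.
η_II = COP_actual/COP_Carnot = 7.054/18.01 = 0.3916.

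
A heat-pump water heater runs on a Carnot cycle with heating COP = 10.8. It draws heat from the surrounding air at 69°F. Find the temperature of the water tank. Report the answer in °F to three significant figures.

COP_HP = T_H/(T_H − T_C) rearranges to T_H = COP·T_C/(COP − 1).
With T_C = 293.71 K, T_H = 10.8 × 293.71/9.800 = 323.68 K.
Converting, 323.68 K = 122.95°F.

123 °F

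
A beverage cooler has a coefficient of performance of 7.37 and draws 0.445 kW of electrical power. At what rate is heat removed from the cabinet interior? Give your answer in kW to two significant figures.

Q̇_C = COP × Ẇ = 7.37 × 0.4450 = 3.280 kW.

3.3 kW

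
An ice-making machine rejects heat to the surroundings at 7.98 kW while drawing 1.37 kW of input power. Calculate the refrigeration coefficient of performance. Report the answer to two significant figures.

The first law gives Q̇_H = Q̇_C + Ẇ, so the three rates are Q̇_C = 6.610, Q̇_H = 7.980, Ẇ = 1.370 kW.
COP_R = Q̇_C/Ẇ = 6.610/1.370 = 4.825.

4.8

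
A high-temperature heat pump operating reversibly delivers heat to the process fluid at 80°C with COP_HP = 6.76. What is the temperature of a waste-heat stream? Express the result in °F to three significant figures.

COP_HP = T_H/(T_H − T_C) gives T_H − T_C = T_H/COP.
With T_H = 353.15 K, T_C = 353.15 × (1 − 1/6.76) = 300.91 K.
Converting, 300.91 K = 81.97°F.

82.0 °F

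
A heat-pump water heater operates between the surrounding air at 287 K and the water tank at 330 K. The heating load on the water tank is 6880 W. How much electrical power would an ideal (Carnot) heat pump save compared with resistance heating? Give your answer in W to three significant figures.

The reservoir spacing is ΔT = 330 − 287 = 43.00 K.
COP_Carnot = T_H/ΔT = 330.00/43.00 = 7.674.
Resistance heating needs Ẇ_res = Q̇_H = 6880 W; the reversible heat pump needs only Ẇ_hp = Q̇_H/COP = 896.5 W.
Saving = 6880 − 896.5 = 5984 W.

5980 W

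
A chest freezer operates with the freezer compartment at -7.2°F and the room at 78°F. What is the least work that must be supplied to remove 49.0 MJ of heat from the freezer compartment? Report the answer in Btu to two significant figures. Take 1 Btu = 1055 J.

8700 Btu

In absolute terms T_C = 251.37 K and T_H = 298.71 K, so ΔT = 47.33 K.
The reversible limit is COP_R = T_C/ΔT = 5.311, so W_min = Q_C/COP = Q_C·ΔT/T_C.
W_min = 49.00 × 47.33/251.37 = 9.227 MJ = 8746 Btu.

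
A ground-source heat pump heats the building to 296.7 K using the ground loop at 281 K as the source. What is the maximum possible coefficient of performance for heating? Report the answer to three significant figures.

The reservoir spacing is ΔT = 296.7 − 281 = 15.70 K.
For a reversible cycle, COP_Carnot = T_H/ΔT = 296.70/15.70 = 18.90.

18.9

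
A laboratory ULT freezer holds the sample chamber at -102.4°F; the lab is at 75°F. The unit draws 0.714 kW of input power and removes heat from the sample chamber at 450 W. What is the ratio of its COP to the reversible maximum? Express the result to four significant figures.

0.3129

Converting, Q̇_C = 450.0 W = 0.4500 kW, so COP_actual = Q̇_C/Ẇ = 0.4500/0.7140 = 0.6303.
In absolute terms T_C = 198.48 K and T_H = 297.04 K, so ΔT = 98.56 K.
COP_Carnot = T_C/ΔT = 198.48/98.56 = 2.014.
η_II = COP_actual/COP_Carnot = 0.6303/2.014 = 0.3129.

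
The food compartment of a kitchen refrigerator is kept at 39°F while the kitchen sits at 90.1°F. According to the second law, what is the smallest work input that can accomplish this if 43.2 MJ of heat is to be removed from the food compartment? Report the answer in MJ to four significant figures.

In absolute terms T_C = 277.04 K and T_H = 305.43 K, so ΔT = 28.39 K.
The reversible limit is COP_R = T_C/ΔT = 9.759, so W_min = Q_C/COP = Q_C·ΔT/T_C.
W_min = 43.20 × 28.39/277.04 = 4.427 MJ.

4.427 MJ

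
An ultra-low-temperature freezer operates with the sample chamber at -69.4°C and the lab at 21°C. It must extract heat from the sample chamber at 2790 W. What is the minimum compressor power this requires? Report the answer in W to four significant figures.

In absolute terms T_C = 203.75 K and T_H = 294.15 K, so ΔT = 90.40 K.
COP_Carnot = T_C/ΔT = 203.75/90.40 = 2.254.
Ẇ_min = Q̇/COP_Carnot = 2790/2.254 = 1238 W.

1238 W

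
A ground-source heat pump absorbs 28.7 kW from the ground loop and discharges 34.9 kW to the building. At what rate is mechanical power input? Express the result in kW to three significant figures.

6.20 kW

For a cyclic device the first law requires Q̇_H = Q̇_C + Ẇ.
Ẇ = Q̇_H − Q̇_C = 6.200 kW.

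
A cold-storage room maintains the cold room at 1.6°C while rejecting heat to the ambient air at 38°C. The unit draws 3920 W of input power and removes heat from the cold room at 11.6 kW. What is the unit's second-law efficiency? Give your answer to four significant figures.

Converting, Q̇_C = 11.60 kW = 11600 W, so COP_actual = Q̇_C/Ẇ = 11600/3920 = 2.959.
In absolute terms T_C = 274.75 K and T_H = 311.15 K, so ΔT = 36.40 K.
COP_Carnot = T_C/ΔT = 274.75/36.40 = 7.548.
η_II = COP_actual/COP_Carnot = 2.959/7.548 = 0.3920.

0.3920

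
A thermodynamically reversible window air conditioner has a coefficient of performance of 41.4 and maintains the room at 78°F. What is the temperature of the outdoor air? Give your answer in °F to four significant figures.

90.99 °F

COP_R = T_C/(T_H − T_C) gives T_H − T_C = T_C/COP.
With T_C = 298.71 K, T_H = 298.71 × (1 + 1/41.4) = 305.92 K.
Converting, 305.92 K = 90.99°F.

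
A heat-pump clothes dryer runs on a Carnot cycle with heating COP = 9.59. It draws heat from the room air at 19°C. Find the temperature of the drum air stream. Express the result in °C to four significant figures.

53.01 °C

COP_HP = T_H/(T_H − T_C) rearranges to T_H = COP·T_C/(COP − 1).
With T_C = 292.15 K, T_H = 9.59 × 292.15/8.590 = 326.16 K.
Converting, 326.16 K = 53.01°C.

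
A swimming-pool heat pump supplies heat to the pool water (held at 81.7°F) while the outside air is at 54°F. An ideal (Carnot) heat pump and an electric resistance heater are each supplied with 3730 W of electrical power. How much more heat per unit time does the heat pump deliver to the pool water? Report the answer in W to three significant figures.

In absolute terms T_C = 285.37 K and T_H = 300.76 K, so ΔT = 15.39 K.
COP_Carnot = T_H/ΔT = 300.76/15.39 = 19.54.
The heat pump delivers Q̇_H = COP × Ẇ = 72900 W; the resistance heater delivers Ẇ = 3730 W.
Extra = (COP − 1)·Ẇ = 69170 W.

69200 W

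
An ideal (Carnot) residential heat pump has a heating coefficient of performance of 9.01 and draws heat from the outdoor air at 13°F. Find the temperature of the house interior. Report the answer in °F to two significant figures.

COP_HP = T_H/(T_H − T_C) rearranges to T_H = COP·T_C/(COP − 1).
With T_C = 262.59 K, T_H = 9.01 × 262.59/8.010 = 295.38 K.
Converting, 295.38 K = 72.01°F.

72 °F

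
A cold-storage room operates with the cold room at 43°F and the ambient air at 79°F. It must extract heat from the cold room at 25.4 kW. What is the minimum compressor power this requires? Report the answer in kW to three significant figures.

In absolute terms T_C = 279.26 K and T_H = 299.26 K, so ΔT = 20.00 K.
COP_Carnot = T_C/ΔT = 279.26/20.00 = 13.96.
Ẇ_min = Q̇/COP_Carnot = 25.40/13.96 = 1.819 kW.

1.82 kW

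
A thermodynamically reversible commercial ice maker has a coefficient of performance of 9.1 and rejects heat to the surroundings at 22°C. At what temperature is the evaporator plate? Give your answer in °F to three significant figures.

For a Carnot refrigerator COP_R = T_C/(T_H − T_C), so T_C = COP·T_H/(1 + COP).
With T_H = 295.15 K, T_C = 9.1 × 295.15/10.10 = 265.93 K.
Converting, 265.93 K = 19.00°F.

19.0 °F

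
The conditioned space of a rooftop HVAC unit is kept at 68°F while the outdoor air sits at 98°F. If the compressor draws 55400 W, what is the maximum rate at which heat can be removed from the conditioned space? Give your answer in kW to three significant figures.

In absolute terms T_C = 293.15 K and T_H = 309.82 K, so ΔT = 16.67 K.
COP_Carnot = T_C/ΔT = 293.15/16.67 = 17.59.
Q̇_max = COP_Carnot × Ẇ = 17.59 × 55400 W = 974400 W = 974.4 kW.

974 kW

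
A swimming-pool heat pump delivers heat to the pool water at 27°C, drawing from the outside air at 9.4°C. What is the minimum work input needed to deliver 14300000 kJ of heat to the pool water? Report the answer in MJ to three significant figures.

In absolute terms T_C = 282.55 K and T_H = 300.15 K, so ΔT = 17.60 K.
The reversible limit is COP_HP = T_H/ΔT = 17.05, so W_min = Q_H/COP = Q_H·ΔT/T_H.
W_min = 14300000 × 17.60/300.15 = 838500 kJ = 838.5 MJ.

839 MJ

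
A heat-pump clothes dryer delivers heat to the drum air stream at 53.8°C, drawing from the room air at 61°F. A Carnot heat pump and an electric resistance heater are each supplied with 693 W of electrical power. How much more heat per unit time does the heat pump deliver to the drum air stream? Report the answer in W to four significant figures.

In absolute terms T_C = 289.26 K and T_H = 326.95 K, so ΔT = 37.69 K.
COP_Carnot = T_H/ΔT = 326.95/37.69 = 8.675.
The heat pump delivers Q̇_H = COP × Ẇ = 6012 W; the resistance heater delivers Ẇ = 693.0 W.
Extra = (COP − 1)·Ẇ = 5319 W.

5319 W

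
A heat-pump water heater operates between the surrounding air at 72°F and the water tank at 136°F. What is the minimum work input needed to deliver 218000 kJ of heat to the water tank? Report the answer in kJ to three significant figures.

23400 kJ

In absolute terms T_C = 295.37 K and T_H = 330.93 K, so ΔT = 35.56 K.
The reversible limit is COP_HP = T_H/ΔT = 9.307, so W_min = Q_H/COP = Q_H·ΔT/T_H.
W_min = 218000 × 35.56/330.93 = 23420 kJ.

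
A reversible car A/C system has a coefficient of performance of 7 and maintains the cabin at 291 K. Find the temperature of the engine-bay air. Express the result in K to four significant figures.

332.6 K

COP_R = T_C/(T_H − T_C) gives T_H − T_C = T_C/COP.
With T_C = 291.00 K, T_H = 291.00 × (1 + 1/7) = 332.57 K.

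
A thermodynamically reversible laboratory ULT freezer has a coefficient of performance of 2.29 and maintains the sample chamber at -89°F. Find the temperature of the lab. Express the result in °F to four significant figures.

COP_R = T_C/(T_H − T_C) gives T_H − T_C = T_C/COP.
With T_C = 205.93 K, T_H = 205.93 × (1 + 1/2.29) = 295.85 K.
Converting, 295.85 K = 72.86°F.

72.86 °F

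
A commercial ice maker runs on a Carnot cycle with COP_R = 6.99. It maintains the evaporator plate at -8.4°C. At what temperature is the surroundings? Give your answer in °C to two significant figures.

29 °C

COP_R = T_C/(T_H − T_C) gives T_H − T_C = T_C/COP.
With T_C = 264.75 K, T_H = 264.75 × (1 + 1/6.99) = 302.63 K.
Converting, 302.63 K = 29.48°C.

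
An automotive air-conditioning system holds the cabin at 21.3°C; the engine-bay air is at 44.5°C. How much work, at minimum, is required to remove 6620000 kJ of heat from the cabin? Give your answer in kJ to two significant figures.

In absolute terms T_C = 294.45 K and T_H = 317.65 K, so ΔT = 23.20 K.
The reversible limit is COP_R = T_C/ΔT = 12.69, so W_min = Q_C/COP = Q_C·ΔT/T_C.
W_min = 6620000 × 23.20/294.45 = 521600 kJ.

520000 kJ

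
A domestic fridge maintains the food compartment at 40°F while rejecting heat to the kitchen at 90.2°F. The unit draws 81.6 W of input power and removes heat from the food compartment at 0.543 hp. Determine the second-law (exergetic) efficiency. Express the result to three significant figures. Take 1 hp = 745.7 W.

Converting, Q̇_C = 0.5430 hp = 404.9 W, so COP_actual = Q̇_C/Ẇ = 404.9/81.60 = 4.962.
In absolute terms T_C = 277.59 K and T_H = 305.48 K, so ΔT = 27.89 K.
COP_Carnot = T_C/ΔT = 277.59/27.89 = 9.954.
η_II = COP_actual/COP_Carnot = 4.962/9.954 = 0.4985.

0.499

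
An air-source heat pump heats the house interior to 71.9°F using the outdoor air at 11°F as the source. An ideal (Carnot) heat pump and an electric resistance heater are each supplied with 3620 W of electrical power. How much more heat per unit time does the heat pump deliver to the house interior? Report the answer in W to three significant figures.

In absolute terms T_C = 261.48 K and T_H = 295.32 K, so ΔT = 33.83 K.
COP_Carnot = T_H/ΔT = 295.32/33.83 = 8.729.
The heat pump delivers Q̇_H = COP × Ẇ = 31600 W; the resistance heater delivers Ẇ = 3620 W.
Extra = (COP − 1)·Ẇ = 27980 W.

28000 W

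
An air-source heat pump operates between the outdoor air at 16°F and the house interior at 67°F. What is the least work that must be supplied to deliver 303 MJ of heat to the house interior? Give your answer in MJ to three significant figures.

In absolute terms T_C = 264.26 K and T_H = 292.59 K, so ΔT = 28.33 K.
The reversible limit is COP_HP = T_H/ΔT = 10.33, so W_min = Q_H/COP = Q_H·ΔT/T_H.
W_min = 303.0 × 28.33/292.59 = 29.34 MJ.

29.3 MJ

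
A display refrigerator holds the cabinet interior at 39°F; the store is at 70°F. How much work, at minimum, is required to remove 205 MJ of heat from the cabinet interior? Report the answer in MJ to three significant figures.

12.7 MJ

In absolute terms T_C = 277.04 K and T_H = 294.26 K, so ΔT = 17.22 K.
The reversible limit is COP_R = T_C/ΔT = 16.09, so W_min = Q_C/COP = Q_C·ΔT/T_C.
W_min = 205.0 × 17.22/277.04 = 12.74 MJ.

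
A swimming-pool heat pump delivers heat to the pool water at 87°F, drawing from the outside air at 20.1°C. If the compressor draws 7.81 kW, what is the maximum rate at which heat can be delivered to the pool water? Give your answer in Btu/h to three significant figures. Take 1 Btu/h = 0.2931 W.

774000 Btu/h

In absolute terms T_C = 293.25 K and T_H = 303.71 K, so ΔT = 10.46 K.
COP_Carnot = T_H/ΔT = 303.71/10.46 = 29.05.
Q̇_max = COP_Carnot × Ẇ = 29.05 × 7.810 kW = 226.9 kW = 774000 Btu/h.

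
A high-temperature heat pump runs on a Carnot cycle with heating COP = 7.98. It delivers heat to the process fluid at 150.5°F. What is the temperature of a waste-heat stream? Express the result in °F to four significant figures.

COP_HP = T_H/(T_H − T_C) gives T_H − T_C = T_H/COP.
With T_H = 338.98 K, T_C = 338.98 × (1 − 1/7.98) = 296.50 K.
Converting, 296.50 K = 74.04°F.

74.04 °F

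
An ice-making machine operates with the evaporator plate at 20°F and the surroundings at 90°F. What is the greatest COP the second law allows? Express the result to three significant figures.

6.85

In absolute terms T_C = 266.48 K and T_H = 305.37 K, so ΔT = 38.89 K.
For a reversible cycle, COP_Carnot = T_C/ΔT = 266.48/38.89 = 6.852.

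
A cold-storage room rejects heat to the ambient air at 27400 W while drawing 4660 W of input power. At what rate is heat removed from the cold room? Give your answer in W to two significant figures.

For a cyclic device the first law requires Q̇_H = Q̇_C + Ẇ.
Q̇_C = Q̇_H − Ẇ = 22740 W.

23000 W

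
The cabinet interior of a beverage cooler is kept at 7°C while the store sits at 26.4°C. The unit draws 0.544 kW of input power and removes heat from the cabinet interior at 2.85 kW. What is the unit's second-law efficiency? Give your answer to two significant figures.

0.36

COP_actual = Q̇_C/Ẇ = 2.850/0.5440 = 5.239.
In absolute terms T_C = 280.15 K and T_H = 299.55 K, so ΔT = 19.40 K.
COP_Carnot = T_C/ΔT = 280.15/19.40 = 14.44.
η_II = COP_actual/COP_Carnot = 5.239/14.44 = 0.3628.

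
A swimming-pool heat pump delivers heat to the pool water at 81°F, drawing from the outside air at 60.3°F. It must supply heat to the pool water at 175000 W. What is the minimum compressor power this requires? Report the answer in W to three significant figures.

6700 W

In absolute terms T_C = 288.87 K and T_H = 300.37 K, so ΔT = 11.50 K.
COP_Carnot = T_H/ΔT = 300.37/11.50 = 26.12.
Ẇ_min = Q̇/COP_Carnot = 175000/26.12 = 6700 W.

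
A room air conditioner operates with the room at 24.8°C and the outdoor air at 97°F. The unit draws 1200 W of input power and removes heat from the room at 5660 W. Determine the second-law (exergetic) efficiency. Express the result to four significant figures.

0.1791

COP_actual = Q̇_C/Ẇ = 5660/1200 = 4.717.
In absolute terms T_C = 297.95 K and T_H = 309.26 K, so ΔT = 11.31 K.
COP_Carnot = T_C/ΔT = 297.95/11.31 = 26.34.
η_II = COP_actual/COP_Carnot = 4.717/26.34 = 0.1791.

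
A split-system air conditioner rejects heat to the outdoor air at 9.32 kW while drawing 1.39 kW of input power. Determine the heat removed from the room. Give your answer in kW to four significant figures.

7.930 kW

For a cyclic device the first law requires Q̇_H = Q̇_C + Ẇ.
Q̇_C = Q̇_H − Ẇ = 7.930 kW.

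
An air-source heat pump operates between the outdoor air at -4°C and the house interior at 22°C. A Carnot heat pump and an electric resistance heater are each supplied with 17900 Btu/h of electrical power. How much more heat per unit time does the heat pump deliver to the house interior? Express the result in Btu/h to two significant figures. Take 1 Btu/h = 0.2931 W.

190000 Btu/h

In absolute terms T_C = 269.15 K and T_H = 295.15 K, so ΔT = 26.00 K.
COP_Carnot = T_H/ΔT = 295.15/26.00 = 11.35.
The heat pump delivers Q̇_H = COP × Ẇ = 203200 Btu/h; the resistance heater delivers Ẇ = 17900 Btu/h.
Extra = (COP − 1)·Ẇ = 185300 Btu/h.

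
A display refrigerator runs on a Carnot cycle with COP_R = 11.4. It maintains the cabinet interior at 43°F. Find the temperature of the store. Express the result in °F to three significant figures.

COP_R = T_C/(T_H − T_C) gives T_H − T_C = T_C/COP.
With T_C = 279.26 K, T_H = 279.26 × (1 + 1/11.4) = 303.76 K.
Converting, 303.76 K = 87.09°F.

87.1 °F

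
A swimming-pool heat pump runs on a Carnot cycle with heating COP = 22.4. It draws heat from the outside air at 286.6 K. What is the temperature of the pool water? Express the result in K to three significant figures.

300 K

COP_HP = T_H/(T_H − T_C) rearranges to T_H = COP·T_C/(COP − 1).
With T_C = 286.60 K, T_H = 22.4 × 286.60/21.40 = 299.99 K.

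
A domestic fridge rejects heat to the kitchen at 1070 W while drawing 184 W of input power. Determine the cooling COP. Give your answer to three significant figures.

4.82

The first law gives Q̇_H = Q̇_C + Ẇ, so the three rates are Q̇_C = 886.0, Q̇_H = 1070, Ẇ = 184.0 W.
COP_R = Q̇_C/Ẇ = 886.0/184.0 = 4.815.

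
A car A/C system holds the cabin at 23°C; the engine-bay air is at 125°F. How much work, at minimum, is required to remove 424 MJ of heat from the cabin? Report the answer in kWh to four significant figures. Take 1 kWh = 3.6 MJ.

In absolute terms T_C = 296.15 K and T_H = 324.82 K, so ΔT = 28.67 K.
The reversible limit is COP_R = T_C/ΔT = 10.33, so W_min = Q_C/COP = Q_C·ΔT/T_C.
W_min = 424.0 × 28.67/296.15 = 41.04 MJ = 11.40 kWh.

11.40 kWh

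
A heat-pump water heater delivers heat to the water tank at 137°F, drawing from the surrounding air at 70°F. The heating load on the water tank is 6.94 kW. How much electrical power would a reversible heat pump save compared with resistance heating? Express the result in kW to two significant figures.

In absolute terms T_C = 294.26 K and T_H = 331.48 K, so ΔT = 37.22 K.
COP_Carnot = T_H/ΔT = 331.48/37.22 = 8.906.
Resistance heating needs Ẇ_res = Q̇_H = 6.940 kW; the reversible heat pump needs only Ẇ_hp = Q̇_H/COP = 0.7793 kW.
Saving = 6.940 − 0.7793 = 6.161 kW.

6.2 kW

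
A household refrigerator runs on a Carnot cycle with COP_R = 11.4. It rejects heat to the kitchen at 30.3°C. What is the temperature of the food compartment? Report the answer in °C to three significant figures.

For a Carnot refrigerator COP_R = T_C/(T_H − T_C), so T_C = COP·T_H/(1 + COP).
With T_H = 303.45 K, T_C = 11.4 × 303.45/12.40 = 278.98 K.
Converting, 278.98 K = 5.83°C.

5.83 °C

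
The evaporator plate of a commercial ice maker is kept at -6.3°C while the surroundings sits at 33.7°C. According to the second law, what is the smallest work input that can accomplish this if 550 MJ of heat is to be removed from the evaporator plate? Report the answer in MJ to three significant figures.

82.4 MJ

In absolute terms T_C = 266.85 K and T_H = 306.85 K, so ΔT = 40.00 K.
The reversible limit is COP_R = T_C/ΔT = 6.671, so W_min = Q_C/COP = Q_C·ΔT/T_C.
W_min = 550.0 × 40.00/266.85 = 82.44 MJ.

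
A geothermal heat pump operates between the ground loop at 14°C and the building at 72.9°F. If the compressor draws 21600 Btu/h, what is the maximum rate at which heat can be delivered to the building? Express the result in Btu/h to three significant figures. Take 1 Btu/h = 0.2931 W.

In absolute terms T_C = 287.15 K and T_H = 295.87 K, so ΔT = 8.722 K.
COP_Carnot = T_H/ΔT = 295.87/8.722 = 33.92.
Q̇_max = COP_Carnot × Ẇ = 33.92 × 21600 Btu/h = 732700 Btu/h.

733000 Btu/h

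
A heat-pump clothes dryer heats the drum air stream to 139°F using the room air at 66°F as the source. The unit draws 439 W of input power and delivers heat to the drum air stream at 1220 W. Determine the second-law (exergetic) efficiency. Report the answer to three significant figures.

0.339

COP_actual = Q̇_H/Ẇ = 1220/439.0 = 2.779.
In absolute terms T_C = 292.04 K and T_H = 332.59 K, so ΔT = 40.56 K.
COP_Carnot = T_H/ΔT = 332.59/40.56 = 8.201.
η_II = COP_actual/COP_Carnot = 2.779/8.201 = 0.3389.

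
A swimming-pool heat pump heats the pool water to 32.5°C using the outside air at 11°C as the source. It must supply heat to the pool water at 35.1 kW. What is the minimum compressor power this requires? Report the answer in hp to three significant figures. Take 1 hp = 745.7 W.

In absolute terms T_C = 284.15 K and T_H = 305.65 K, so ΔT = 21.50 K.
COP_Carnot = T_H/ΔT = 305.65/21.50 = 14.22.
Ẇ_min = Q̇/COP_Carnot = 35.10/14.22 = 2.469 kW = 3.311 hp.

3.31 hp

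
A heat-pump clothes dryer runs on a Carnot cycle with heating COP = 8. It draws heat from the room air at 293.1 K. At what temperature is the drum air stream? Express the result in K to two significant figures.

COP_HP = T_H/(T_H − T_C) rearranges to T_H = COP·T_C/(COP − 1).
With T_C = 293.10 K, T_H = 8 × 293.10/7.000 = 334.97 K.

330 K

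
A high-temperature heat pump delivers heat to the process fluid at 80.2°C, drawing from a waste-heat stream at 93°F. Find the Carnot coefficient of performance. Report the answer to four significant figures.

7.630

In absolute terms T_C = 307.04 K and T_H = 353.35 K, so ΔT = 46.31 K.
For a reversible cycle, COP_Carnot = T_H/ΔT = 353.35/46.31 = 7.630.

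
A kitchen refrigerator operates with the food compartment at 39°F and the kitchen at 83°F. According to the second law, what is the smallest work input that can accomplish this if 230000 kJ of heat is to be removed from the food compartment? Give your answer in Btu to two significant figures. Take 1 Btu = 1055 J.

19000 Btu

In absolute terms T_C = 277.04 K and T_H = 301.48 K, so ΔT = 24.44 K.
The reversible limit is COP_R = T_C/ΔT = 11.33, so W_min = Q_C/COP = Q_C·ΔT/T_C.
W_min = 230000 × 24.44/277.04 = 20290 kJ = 19240 Btu.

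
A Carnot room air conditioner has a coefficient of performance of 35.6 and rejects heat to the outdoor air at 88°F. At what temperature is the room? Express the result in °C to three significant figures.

22.8 °C

For a Carnot refrigerator COP_R = T_C/(T_H − T_C), so T_C = COP·T_H/(1 + COP).
With T_H = 304.26 K, T_C = 35.6 × 304.26/36.60 = 295.95 K.
Converting, 295.95 K = 22.80°C.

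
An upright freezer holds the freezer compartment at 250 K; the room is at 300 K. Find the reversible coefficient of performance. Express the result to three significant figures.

5.00

The reservoir spacing is ΔT = 300 − 250 = 50.00 K.
For a reversible cycle, COP_Carnot = T_C/ΔT = 250.00/50.00 = 5.000.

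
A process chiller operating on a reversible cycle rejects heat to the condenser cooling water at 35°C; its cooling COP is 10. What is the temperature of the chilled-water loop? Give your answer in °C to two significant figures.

For a Carnot refrigerator COP_R = T_C/(T_H − T_C), so T_C = COP·T_H/(1 + COP).
With T_H = 308.15 K, T_C = 10 × 308.15/11.00 = 280.14 K.
Converting, 280.14 K = 6.99°C.

7.0 °C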